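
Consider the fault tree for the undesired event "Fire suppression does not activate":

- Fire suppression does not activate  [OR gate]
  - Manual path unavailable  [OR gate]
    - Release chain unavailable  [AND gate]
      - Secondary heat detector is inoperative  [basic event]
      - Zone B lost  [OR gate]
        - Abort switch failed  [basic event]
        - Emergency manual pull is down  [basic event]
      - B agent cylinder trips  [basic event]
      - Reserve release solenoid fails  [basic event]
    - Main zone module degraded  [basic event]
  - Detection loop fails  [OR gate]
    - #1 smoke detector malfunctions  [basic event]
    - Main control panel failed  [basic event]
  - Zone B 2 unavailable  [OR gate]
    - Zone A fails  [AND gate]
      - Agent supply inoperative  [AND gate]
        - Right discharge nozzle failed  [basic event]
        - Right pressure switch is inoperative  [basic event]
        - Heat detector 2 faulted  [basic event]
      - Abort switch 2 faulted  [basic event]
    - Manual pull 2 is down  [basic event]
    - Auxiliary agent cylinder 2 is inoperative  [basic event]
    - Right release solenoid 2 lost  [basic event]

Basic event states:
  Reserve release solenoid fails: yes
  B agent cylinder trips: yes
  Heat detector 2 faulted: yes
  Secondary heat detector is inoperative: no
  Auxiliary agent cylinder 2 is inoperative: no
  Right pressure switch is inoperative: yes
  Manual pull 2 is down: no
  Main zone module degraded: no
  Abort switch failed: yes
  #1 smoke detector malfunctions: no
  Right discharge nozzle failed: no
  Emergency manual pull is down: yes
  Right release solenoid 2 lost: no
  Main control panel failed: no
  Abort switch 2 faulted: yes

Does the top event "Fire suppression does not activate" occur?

Zone B lost [OR]: Abort switch failed=occurs, Emergency manual pull is down=occurs → at least one input occurs → occurs.
Release chain unavailable [AND]: Secondary heat detector is inoperative=not, Zone B lost=occurs, B agent cylinder trips=occurs, Reserve release solenoid fails=occurs → not all inputs occur → does not occur.
Manual path unavailable [OR]: Release chain unavailable=not, Main zone module degraded=not → no input occurs → does not occur.
Detection loop fails [OR]: #1 smoke detector malfunctions=not, Main control panel failed=not → no input occurs → does not occur.
Agent supply inoperative [AND]: Right discharge nozzle failed=not, Right pressure switch is inoperative=occurs, Heat detector 2 faulted=occurs → not all inputs occur → does not occur.
Zone A fails [AND]: Agent supply inoperative=not, Abort switch 2 faulted=occurs → not all inputs occur → does not occur.
Zone B 2 unavailable [OR]: Zone A fails=not, Manual pull 2 is down=not, Auxiliary agent cylinder 2 is inoperative=not, Right release solenoid 2 lost=not → no input occurs → does not occur.
Fire suppression does not activate [OR]: Manual path unavailable=not, Detection loop fails=not, Zone B 2 unavailable=not → no input occurs → does not occur.

No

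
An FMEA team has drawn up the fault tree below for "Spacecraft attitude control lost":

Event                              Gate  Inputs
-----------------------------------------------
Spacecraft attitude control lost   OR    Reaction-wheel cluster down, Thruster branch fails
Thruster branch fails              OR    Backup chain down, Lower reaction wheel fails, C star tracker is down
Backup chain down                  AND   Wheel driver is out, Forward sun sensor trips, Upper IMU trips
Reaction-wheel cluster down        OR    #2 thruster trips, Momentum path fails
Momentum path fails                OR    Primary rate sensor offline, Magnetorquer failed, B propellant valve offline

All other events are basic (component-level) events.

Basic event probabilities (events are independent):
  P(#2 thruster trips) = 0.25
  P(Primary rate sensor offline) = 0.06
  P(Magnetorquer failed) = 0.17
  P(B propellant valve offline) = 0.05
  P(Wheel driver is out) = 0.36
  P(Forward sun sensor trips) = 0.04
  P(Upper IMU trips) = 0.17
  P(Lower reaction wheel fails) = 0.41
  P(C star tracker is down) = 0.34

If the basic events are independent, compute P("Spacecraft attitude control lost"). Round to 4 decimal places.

P(Momentum path fails) [OR] = 1 − (1−0.06) × (1−0.17) × (1−0.05) = 0.258810
P(Reaction-wheel cluster down) [OR] = 1 − (1−0.25) × (1−0.258810) = 0.444108
P(Backup chain down) [AND] = 0.36 × 0.04 × 0.17 = 0.002448
P(Thruster branch fails) [OR] = 1 − (1−0.002448) × (1−0.41) × (1−0.34) = 0.611553
P(Spacecraft attitude control lost) [OR] = 1 − (1−0.444108) × (1−0.611553) = 0.784065
Rounded to 4 decimal places: P(Spacecraft attitude control lost) ≈ 0.7841.

0.7841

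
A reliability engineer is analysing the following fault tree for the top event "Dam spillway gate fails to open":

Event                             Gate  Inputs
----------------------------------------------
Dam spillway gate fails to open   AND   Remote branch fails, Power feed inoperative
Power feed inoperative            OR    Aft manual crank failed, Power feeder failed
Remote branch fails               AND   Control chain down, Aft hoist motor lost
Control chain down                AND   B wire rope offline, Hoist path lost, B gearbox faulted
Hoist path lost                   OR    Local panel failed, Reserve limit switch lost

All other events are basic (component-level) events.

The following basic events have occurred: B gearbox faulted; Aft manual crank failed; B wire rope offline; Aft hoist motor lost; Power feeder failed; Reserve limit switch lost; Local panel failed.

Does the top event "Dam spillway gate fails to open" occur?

Yes

Hoist path lost [OR]: Local panel failed=occurs, Reserve limit switch lost=occurs → at least one input occurs → occurs.
Control chain down [AND]: B wire rope offline=occurs, Hoist path lost=occurs, B gearbox faulted=occurs → all inputs occur → occurs.
Remote branch fails [AND]: Control chain down=occurs, Aft hoist motor lost=occurs → all inputs occur → occurs.
Power feed inoperative [OR]: Aft manual crank failed=occurs, Power feeder failed=occurs → at least one input occurs → occurs.
Dam spillway gate fails to open [AND]: Remote branch fails=occurs, Power feed inoperative=occurs → all inputs occur → occurs.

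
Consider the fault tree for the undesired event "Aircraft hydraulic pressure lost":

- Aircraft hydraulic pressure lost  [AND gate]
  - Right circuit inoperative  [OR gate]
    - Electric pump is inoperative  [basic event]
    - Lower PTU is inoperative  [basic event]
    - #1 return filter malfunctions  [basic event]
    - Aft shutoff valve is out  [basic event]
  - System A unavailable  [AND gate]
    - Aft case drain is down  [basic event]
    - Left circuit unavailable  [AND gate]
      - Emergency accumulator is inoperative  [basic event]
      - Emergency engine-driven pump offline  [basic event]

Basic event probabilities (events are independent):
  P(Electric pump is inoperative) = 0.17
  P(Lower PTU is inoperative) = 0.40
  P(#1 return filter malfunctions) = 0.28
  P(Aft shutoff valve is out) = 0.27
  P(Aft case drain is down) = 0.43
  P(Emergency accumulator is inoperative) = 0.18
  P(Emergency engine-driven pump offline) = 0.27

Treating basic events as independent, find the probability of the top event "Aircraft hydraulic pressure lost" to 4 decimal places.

P(Right circuit inoperative) [OR] = 1 − (1−0.17) × (1−0.40) × (1−0.28) × (1−0.27) = 0.738251
P(Left circuit unavailable) [AND] = 0.18 × 0.27 = 0.048600
P(System A unavailable) [AND] = 0.43 × 0.048600 = 0.020898
P(Aircraft hydraulic pressure lost) [AND] = 0.738251 × 0.020898 = 0.015428
Rounded to 4 decimal places: P(Aircraft hydraulic pressure lost) ≈ 0.0154.

0.0154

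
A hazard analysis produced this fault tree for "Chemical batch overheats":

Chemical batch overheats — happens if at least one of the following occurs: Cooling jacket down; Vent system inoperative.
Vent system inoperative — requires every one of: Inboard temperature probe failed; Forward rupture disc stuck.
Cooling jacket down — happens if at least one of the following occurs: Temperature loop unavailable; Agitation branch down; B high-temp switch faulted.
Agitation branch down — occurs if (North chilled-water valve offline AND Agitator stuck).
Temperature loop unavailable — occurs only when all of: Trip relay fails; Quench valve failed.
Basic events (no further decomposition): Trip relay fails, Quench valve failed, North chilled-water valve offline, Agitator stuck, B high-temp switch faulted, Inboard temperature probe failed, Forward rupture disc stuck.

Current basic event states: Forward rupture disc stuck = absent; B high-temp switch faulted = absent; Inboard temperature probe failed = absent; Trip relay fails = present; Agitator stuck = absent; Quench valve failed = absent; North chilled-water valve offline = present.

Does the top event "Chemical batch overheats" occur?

No

Temperature loop unavailable [AND]: Trip relay fails=occurs, Quench valve failed=not → not all inputs occur → does not occur.
Agitation branch down [AND]: North chilled-water valve offline=occurs, Agitator stuck=not → not all inputs occur → does not occur.
Cooling jacket down [OR]: Temperature loop unavailable=not, Agitation branch down=not, B high-temp switch faulted=not → no input occurs → does not occur.
Vent system inoperative [AND]: Inboard temperature probe failed=not, Forward rupture disc stuck=not → not all inputs occur → does not occur.
Chemical batch overheats [OR]: Cooling jacket down=not, Vent system inoperative=not → no input occurs → does not occur.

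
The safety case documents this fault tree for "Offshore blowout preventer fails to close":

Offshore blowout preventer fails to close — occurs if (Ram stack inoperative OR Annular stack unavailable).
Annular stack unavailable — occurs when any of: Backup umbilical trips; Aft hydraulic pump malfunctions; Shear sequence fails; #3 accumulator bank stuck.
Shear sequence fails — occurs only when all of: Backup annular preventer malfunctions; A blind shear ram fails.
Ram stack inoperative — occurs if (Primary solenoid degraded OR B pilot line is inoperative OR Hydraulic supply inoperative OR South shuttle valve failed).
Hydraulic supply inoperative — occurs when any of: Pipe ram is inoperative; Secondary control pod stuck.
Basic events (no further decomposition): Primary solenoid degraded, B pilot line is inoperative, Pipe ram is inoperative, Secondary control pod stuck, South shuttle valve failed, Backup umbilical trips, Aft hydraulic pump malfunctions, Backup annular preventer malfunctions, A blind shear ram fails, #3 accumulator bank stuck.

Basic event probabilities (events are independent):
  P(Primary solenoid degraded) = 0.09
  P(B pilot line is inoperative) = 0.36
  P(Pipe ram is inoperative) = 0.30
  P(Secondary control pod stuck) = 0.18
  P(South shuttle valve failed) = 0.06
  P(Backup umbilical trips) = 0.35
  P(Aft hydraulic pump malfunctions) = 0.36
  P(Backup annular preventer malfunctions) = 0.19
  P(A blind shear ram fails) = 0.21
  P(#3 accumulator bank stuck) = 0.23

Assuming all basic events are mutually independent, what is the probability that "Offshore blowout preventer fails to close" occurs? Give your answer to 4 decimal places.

0.9034

P(Hydraulic supply inoperative) [OR] = 1 − (1−0.30) × (1−0.18) = 0.426000
P(Ram stack inoperative) [OR] = 1 − (1−0.09) × (1−0.36) × (1−0.426000) × (1−0.06) = 0.685760
P(Shear sequence fails) [AND] = 0.19 × 0.21 = 0.039900
P(Annular stack unavailable) [OR] = 1 − (1−0.35) × (1−0.36) × (1−0.039900) × (1−0.23) = 0.692461
P(Offshore blowout preventer fails to close) [OR] = 1 − (1−0.685760) × (1−0.692461) = 0.903359
Rounded to 4 decimal places: P(Offshore blowout preventer fails to close) ≈ 0.9034.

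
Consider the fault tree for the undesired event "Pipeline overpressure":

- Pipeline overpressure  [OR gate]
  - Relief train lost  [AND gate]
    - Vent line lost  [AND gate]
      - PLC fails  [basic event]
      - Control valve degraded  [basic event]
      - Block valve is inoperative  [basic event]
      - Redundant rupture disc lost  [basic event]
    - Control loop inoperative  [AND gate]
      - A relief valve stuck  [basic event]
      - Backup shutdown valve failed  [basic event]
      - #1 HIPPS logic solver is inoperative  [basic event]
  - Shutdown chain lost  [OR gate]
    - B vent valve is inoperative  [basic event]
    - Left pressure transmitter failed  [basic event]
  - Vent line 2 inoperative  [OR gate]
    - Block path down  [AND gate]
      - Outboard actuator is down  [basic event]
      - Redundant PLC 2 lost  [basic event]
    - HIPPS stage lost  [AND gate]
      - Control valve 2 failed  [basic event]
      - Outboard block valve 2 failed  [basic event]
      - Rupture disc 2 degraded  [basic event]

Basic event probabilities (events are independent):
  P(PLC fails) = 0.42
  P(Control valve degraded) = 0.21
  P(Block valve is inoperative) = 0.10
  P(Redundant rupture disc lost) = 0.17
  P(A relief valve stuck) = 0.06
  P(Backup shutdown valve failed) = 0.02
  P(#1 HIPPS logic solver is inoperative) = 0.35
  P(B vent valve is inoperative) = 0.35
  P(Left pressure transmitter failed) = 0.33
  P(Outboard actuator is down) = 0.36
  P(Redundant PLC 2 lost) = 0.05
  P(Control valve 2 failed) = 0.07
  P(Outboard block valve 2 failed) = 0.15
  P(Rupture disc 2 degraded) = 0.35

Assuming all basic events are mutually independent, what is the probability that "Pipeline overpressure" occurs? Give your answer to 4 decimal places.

0.5739

P(Vent line lost) [AND] = 0.42 × 0.21 × 0.10 × 0.17 = 0.001499
P(Control loop inoperative) [AND] = 0.06 × 0.02 × 0.35 = 0.000420
P(Relief train lost) [AND] = 0.001499 × 0.000420 = 0.000001
P(Shutdown chain lost) [OR] = 1 − (1−0.35) × (1−0.33) = 0.564500
P(Block path down) [AND] = 0.36 × 0.05 = 0.018000
P(HIPPS stage lost) [AND] = 0.07 × 0.15 × 0.35 = 0.003675
P(Vent line 2 inoperative) [OR] = 1 − (1−0.018000) × (1−0.003675) = 0.021609
P(Pipeline overpressure) [OR] = 1 − (1−0.000001) × (1−0.564500) × (1−0.021609) = 0.573911
Rounded to 4 decimal places: P(Pipeline overpressure) ≈ 0.5739.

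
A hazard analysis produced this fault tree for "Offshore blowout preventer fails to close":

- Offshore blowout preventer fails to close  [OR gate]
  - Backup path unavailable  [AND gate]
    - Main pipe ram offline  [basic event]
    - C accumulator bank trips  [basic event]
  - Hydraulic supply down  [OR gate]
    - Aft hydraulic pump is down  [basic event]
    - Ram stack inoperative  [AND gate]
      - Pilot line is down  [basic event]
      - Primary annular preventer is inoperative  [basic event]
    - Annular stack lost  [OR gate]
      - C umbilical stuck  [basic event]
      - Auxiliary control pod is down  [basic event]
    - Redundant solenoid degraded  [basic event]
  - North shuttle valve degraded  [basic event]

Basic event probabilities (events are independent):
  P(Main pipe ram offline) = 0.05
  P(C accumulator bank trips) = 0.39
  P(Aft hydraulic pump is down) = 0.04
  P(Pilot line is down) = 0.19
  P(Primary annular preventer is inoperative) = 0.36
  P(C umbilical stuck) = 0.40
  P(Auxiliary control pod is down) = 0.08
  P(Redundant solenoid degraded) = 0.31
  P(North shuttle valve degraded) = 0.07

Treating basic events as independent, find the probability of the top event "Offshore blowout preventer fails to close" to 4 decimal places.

P(Backup path unavailable) [AND] = 0.05 × 0.39 = 0.019500
P(Ram stack inoperative) [AND] = 0.19 × 0.36 = 0.068400
P(Annular stack lost) [OR] = 1 − (1−0.40) × (1−0.08) = 0.448000
P(Hydraulic supply down) [OR] = 1 − (1−0.04) × (1−0.068400) × (1−0.448000) × (1−0.31) = 0.659365
P(Offshore blowout preventer fails to close) [OR] = 1 − (1−0.019500) × (1−0.659365) × (1−0.07) = 0.689387
Rounded to 4 decimal places: P(Offshore blowout preventer fails to close) ≈ 0.6894.

0.6894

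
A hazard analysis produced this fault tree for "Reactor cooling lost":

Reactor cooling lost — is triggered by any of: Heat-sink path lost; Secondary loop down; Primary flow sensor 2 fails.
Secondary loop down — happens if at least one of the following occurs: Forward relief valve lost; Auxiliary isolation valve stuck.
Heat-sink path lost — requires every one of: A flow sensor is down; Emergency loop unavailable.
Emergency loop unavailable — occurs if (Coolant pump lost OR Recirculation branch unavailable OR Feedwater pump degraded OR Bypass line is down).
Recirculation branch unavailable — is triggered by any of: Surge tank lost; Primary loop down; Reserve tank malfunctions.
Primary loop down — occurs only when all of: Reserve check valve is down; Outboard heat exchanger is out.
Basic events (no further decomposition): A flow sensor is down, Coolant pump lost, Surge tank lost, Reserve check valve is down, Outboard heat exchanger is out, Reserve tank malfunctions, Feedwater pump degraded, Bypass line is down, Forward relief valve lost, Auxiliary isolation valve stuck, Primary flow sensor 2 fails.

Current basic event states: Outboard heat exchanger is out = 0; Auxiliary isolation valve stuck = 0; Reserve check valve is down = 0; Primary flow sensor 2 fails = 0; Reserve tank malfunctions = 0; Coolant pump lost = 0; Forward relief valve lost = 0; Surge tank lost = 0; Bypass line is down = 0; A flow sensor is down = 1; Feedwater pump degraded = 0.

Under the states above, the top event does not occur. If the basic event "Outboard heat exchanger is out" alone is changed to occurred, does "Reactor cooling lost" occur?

No

Counterfactual: set "Outboard heat exchanger is out" to occurred.
Primary loop down [AND]: Reserve check valve is down=not, Outboard heat exchanger is out=occurs → not all inputs occur → does not occur.
Recirculation branch unavailable [OR]: Surge tank lost=not, Primary loop down=not, Reserve tank malfunctions=not → no input occurs → does not occur.
Emergency loop unavailable [OR]: Coolant pump lost=not, Recirculation branch unavailable=not, Feedwater pump degraded=not, Bypass line is down=not → no input occurs → does not occur.
Heat-sink path lost [AND]: A flow sensor is down=occurs, Emergency loop unavailable=not → not all inputs occur → does not occur.
Secondary loop down [OR]: Forward relief valve lost=not, Auxiliary isolation valve stuck=not → no input occurs → does not occur.
Reactor cooling lost [OR]: Heat-sink path lost=not, Secondary loop down=not, Primary flow sensor 2 fails=not → no input occurs → does not occur.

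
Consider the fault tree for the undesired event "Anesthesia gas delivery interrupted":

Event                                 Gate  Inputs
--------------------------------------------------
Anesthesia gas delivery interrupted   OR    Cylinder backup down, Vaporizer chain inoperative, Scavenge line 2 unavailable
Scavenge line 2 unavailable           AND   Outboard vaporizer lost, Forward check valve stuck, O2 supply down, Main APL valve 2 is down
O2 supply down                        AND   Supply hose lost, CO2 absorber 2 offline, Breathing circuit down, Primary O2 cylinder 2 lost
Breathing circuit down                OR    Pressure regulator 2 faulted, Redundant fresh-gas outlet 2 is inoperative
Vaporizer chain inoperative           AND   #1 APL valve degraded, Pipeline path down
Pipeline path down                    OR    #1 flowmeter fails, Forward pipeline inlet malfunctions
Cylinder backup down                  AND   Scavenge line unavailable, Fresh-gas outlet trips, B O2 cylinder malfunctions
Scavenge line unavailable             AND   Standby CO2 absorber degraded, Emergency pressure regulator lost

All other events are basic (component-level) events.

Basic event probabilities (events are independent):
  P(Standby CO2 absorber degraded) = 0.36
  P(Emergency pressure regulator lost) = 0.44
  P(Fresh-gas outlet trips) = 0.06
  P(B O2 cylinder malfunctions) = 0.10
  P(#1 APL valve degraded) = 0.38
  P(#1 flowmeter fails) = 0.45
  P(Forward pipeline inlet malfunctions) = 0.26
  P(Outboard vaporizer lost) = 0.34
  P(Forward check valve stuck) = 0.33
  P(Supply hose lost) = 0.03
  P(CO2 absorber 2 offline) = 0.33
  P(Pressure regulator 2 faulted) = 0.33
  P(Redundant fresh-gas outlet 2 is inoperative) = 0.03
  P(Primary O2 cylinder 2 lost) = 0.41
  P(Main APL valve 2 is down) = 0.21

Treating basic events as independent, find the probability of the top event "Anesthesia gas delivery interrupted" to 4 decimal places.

0.2261

P(Scavenge line unavailable) [AND] = 0.36 × 0.44 = 0.158400
P(Cylinder backup down) [AND] = 0.158400 × 0.06 × 0.10 = 0.000950
P(Pipeline path down) [OR] = 1 − (1−0.45) × (1−0.26) = 0.593000
P(Vaporizer chain inoperative) [AND] = 0.38 × 0.593000 = 0.225340
P(Breathing circuit down) [OR] = 1 − (1−0.33) × (1−0.03) = 0.350100
P(O2 supply down) [AND] = 0.03 × 0.33 × 0.350100 × 0.41 = 0.001421
P(Scavenge line 2 unavailable) [AND] = 0.34 × 0.33 × 0.001421 × 0.21 = 0.000033
P(Anesthesia gas delivery interrupted) [OR] = 1 − (1−0.000950) × (1−0.225340) × (1−0.000033) = 0.226101
Rounded to 4 decimal places: P(Anesthesia gas delivery interrupted) ≈ 0.2261.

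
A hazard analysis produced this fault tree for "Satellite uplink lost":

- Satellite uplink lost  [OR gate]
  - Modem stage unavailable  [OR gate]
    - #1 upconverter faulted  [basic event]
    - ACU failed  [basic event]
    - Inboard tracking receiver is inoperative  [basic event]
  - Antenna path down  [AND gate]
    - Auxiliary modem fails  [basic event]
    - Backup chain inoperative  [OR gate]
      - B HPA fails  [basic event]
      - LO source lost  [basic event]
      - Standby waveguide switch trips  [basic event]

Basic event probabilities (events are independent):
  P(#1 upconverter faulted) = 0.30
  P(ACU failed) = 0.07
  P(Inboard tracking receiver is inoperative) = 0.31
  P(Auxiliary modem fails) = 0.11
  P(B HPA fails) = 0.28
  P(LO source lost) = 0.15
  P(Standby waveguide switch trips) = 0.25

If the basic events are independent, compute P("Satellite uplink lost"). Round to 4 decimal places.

0.5775

P(Modem stage unavailable) [OR] = 1 − (1−0.30) × (1−0.07) × (1−0.31) = 0.550810
P(Backup chain inoperative) [OR] = 1 − (1−0.28) × (1−0.15) × (1−0.25) = 0.541000
P(Antenna path down) [AND] = 0.11 × 0.541000 = 0.059510
P(Satellite uplink lost) [OR] = 1 − (1−0.550810) × (1−0.059510) = 0.577541
Rounded to 4 decimal places: P(Satellite uplink lost) ≈ 0.5775.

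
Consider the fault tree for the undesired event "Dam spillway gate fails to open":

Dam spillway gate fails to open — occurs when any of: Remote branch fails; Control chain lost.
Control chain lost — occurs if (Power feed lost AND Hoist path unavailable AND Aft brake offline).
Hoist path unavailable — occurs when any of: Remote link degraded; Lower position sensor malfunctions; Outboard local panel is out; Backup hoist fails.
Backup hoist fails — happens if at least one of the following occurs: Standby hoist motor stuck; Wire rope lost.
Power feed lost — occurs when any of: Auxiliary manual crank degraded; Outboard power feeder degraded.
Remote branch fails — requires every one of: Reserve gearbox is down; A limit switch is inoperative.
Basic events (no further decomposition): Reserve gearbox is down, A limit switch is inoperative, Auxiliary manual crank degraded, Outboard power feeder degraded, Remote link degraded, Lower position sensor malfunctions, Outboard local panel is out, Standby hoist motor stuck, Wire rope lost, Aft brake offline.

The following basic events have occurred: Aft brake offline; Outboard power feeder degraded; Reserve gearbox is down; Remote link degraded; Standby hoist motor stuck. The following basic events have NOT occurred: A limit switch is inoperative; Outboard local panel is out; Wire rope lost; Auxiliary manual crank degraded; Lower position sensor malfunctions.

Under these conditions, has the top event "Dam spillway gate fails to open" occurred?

Yes

Remote branch fails [AND]: Reserve gearbox is down=occurs, A limit switch is inoperative=not → not all inputs occur → does not occur.
Power feed lost [OR]: Auxiliary manual crank degraded=not, Outboard power feeder degraded=occurs → at least one input occurs → occurs.
Backup hoist fails [OR]: Standby hoist motor stuck=occurs, Wire rope lost=not → at least one input occurs → occurs.
Hoist path unavailable [OR]: Remote link degraded=occurs, Lower position sensor malfunctions=not, Outboard local panel is out=not, Backup hoist fails=occurs → at least one input occurs → occurs.
Control chain lost [AND]: Power feed lost=occurs, Hoist path unavailable=occurs, Aft brake offline=occurs → all inputs occur → occurs.
Dam spillway gate fails to open [OR]: Remote branch fails=not, Control chain lost=occurs → at least one input occurs → occurs.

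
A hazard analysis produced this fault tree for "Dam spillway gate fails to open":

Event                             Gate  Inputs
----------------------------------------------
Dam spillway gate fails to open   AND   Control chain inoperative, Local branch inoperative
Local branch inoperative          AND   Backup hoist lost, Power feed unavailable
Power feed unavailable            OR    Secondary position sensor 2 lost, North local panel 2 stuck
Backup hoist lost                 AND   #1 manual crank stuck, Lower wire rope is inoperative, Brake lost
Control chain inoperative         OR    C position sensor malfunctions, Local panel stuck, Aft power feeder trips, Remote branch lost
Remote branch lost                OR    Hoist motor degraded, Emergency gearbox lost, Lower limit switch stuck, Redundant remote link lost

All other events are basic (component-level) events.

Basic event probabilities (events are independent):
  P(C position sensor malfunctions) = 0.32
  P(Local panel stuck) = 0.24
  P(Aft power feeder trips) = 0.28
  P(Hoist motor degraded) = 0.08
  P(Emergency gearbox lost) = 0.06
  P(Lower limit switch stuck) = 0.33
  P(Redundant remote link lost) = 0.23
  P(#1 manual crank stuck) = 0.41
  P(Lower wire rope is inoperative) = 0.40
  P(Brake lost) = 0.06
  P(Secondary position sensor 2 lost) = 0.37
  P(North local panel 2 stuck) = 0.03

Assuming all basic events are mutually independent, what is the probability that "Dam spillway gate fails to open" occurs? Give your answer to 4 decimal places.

P(Remote branch lost) [OR] = 1 − (1−0.08) × (1−0.06) × (1−0.33) × (1−0.23) = 0.553850
P(Control chain inoperative) [OR] = 1 − (1−0.32) × (1−0.24) × (1−0.28) × (1−0.553850) = 0.833989
P(Backup hoist lost) [AND] = 0.41 × 0.40 × 0.06 = 0.009840
P(Power feed unavailable) [OR] = 1 − (1−0.37) × (1−0.03) = 0.388900
P(Local branch inoperative) [AND] = 0.009840 × 0.388900 = 0.003827
P(Dam spillway gate fails to open) [AND] = 0.833989 × 0.003827 = 0.003192
Rounded to 4 decimal places: P(Dam spillway gate fails to open) ≈ 0.0032.

0.0032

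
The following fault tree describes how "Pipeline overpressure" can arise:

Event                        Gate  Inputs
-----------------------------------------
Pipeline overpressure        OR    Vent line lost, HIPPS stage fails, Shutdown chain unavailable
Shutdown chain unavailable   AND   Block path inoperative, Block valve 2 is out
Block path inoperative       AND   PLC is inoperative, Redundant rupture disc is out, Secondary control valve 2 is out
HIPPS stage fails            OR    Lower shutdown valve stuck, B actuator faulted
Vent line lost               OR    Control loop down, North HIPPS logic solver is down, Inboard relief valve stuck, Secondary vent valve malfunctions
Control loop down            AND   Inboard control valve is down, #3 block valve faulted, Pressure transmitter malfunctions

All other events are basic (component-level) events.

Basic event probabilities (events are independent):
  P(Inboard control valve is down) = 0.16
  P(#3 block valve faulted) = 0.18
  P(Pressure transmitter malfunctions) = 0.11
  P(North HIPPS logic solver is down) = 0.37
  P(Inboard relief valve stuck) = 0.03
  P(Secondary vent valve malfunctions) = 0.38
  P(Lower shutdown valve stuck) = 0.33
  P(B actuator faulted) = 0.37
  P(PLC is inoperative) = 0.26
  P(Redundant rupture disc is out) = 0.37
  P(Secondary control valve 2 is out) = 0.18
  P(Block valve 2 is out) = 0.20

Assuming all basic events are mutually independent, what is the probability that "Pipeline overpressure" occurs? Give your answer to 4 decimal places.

0.8411

P(Control loop down) [AND] = 0.16 × 0.18 × 0.11 = 0.003168
P(Vent line lost) [OR] = 1 − (1−0.003168) × (1−0.37) × (1−0.03) × (1−0.38) = 0.622318
P(HIPPS stage fails) [OR] = 1 − (1−0.33) × (1−0.37) = 0.577900
P(Block path inoperative) [AND] = 0.26 × 0.37 × 0.18 = 0.017316
P(Shutdown chain unavailable) [AND] = 0.017316 × 0.20 = 0.003463
P(Pipeline overpressure) [OR] = 1 − (1−0.622318) × (1−0.577900) × (1−0.003463) = 0.841132
Rounded to 4 decimal places: P(Pipeline overpressure) ≈ 0.8411.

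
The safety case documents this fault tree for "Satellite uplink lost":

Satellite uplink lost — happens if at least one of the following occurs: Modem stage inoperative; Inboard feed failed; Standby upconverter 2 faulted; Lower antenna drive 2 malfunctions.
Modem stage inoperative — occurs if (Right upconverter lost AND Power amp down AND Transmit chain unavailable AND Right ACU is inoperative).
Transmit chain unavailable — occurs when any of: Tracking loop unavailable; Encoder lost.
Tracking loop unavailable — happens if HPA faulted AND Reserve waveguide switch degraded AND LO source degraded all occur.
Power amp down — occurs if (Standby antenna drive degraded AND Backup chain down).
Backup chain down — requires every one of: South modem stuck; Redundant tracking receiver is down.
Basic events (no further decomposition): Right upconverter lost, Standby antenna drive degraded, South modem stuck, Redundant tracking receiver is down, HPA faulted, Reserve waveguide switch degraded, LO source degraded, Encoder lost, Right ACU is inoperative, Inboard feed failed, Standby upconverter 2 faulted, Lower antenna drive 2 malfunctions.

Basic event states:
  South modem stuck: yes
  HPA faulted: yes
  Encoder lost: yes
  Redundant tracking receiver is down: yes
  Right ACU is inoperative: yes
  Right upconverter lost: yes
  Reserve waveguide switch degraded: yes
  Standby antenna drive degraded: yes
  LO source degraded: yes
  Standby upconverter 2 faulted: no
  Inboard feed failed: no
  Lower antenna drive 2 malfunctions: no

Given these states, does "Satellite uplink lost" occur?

Yes

Backup chain down [AND]: South modem stuck=occurs, Redundant tracking receiver is down=occurs → all inputs occur → occurs.
Power amp down [AND]: Standby antenna drive degraded=occurs, Backup chain down=occurs → all inputs occur → occurs.
Tracking loop unavailable [AND]: HPA faulted=occurs, Reserve waveguide switch degraded=occurs, LO source degraded=occurs → all inputs occur → occurs.
Transmit chain unavailable [OR]: Tracking loop unavailable=occurs, Encoder lost=occurs → at least one input occurs → occurs.
Modem stage inoperative [AND]: Right upconverter lost=occurs, Power amp down=occurs, Transmit chain unavailable=occurs, Right ACU is inoperative=occurs → all inputs occur → occurs.
Satellite uplink lost [OR]: Modem stage inoperative=occurs, Inboard feed failed=not, Standby upconverter 2 faulted=not, Lower antenna drive 2 malfunctions=not → at least one input occurs → occurs.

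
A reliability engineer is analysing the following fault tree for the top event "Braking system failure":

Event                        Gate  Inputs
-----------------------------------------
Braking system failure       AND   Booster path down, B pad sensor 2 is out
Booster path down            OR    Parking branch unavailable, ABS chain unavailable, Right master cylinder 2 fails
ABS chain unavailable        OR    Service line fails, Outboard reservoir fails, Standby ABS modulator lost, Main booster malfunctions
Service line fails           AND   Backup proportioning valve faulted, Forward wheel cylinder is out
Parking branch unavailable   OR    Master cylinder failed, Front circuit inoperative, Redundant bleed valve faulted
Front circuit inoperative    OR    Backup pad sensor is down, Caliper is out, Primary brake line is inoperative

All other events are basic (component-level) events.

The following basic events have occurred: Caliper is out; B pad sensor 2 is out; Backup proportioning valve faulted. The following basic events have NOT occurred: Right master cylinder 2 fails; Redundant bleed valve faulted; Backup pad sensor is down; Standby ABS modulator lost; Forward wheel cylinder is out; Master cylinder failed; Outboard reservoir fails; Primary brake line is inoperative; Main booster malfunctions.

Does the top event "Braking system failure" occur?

Front circuit inoperative [OR]: Backup pad sensor is down=not, Caliper is out=occurs, Primary brake line is inoperative=not → at least one input occurs → occurs.
Parking branch unavailable [OR]: Master cylinder failed=not, Front circuit inoperative=occurs, Redundant bleed valve faulted=not → at least one input occurs → occurs.
Service line fails [AND]: Backup proportioning valve faulted=occurs, Forward wheel cylinder is out=not → not all inputs occur → does not occur.
ABS chain unavailable [OR]: Service line fails=not, Outboard reservoir fails=not, Standby ABS modulator lost=not, Main booster malfunctions=not → no input occurs → does not occur.
Booster path down [OR]: Parking branch unavailable=occurs, ABS chain unavailable=not, Right master cylinder 2 fails=not → at least one input occurs → occurs.
Braking system failure [AND]: Booster path down=occurs, B pad sensor 2 is out=occurs → all inputs occur → occurs.

Yes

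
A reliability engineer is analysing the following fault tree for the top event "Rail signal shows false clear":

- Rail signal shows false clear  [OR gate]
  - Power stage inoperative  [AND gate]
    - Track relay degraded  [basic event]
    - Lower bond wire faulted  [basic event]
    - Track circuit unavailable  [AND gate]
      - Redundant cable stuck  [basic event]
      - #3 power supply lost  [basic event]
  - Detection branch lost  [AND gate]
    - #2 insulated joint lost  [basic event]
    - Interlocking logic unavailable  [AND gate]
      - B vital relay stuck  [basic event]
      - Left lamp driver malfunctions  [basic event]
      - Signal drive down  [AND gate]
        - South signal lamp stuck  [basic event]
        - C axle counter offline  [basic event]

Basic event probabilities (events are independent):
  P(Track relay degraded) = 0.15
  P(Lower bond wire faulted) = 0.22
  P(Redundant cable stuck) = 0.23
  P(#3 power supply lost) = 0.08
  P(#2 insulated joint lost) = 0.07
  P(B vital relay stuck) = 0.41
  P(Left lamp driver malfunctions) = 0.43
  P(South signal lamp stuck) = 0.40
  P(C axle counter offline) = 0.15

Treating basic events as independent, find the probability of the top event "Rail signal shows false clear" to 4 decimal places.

P(Track circuit unavailable) [AND] = 0.23 × 0.08 = 0.018400
P(Power stage inoperative) [AND] = 0.15 × 0.22 × 0.018400 = 0.000607
P(Signal drive down) [AND] = 0.40 × 0.15 = 0.060000
P(Interlocking logic unavailable) [AND] = 0.41 × 0.43 × 0.060000 = 0.010578
P(Detection branch lost) [AND] = 0.07 × 0.010578 = 0.000740
P(Rail signal shows false clear) [OR] = 1 − (1−0.000607) × (1−0.000740) = 0.001347
Rounded to 4 decimal places: P(Rail signal shows false clear) ≈ 0.0013.

0.0013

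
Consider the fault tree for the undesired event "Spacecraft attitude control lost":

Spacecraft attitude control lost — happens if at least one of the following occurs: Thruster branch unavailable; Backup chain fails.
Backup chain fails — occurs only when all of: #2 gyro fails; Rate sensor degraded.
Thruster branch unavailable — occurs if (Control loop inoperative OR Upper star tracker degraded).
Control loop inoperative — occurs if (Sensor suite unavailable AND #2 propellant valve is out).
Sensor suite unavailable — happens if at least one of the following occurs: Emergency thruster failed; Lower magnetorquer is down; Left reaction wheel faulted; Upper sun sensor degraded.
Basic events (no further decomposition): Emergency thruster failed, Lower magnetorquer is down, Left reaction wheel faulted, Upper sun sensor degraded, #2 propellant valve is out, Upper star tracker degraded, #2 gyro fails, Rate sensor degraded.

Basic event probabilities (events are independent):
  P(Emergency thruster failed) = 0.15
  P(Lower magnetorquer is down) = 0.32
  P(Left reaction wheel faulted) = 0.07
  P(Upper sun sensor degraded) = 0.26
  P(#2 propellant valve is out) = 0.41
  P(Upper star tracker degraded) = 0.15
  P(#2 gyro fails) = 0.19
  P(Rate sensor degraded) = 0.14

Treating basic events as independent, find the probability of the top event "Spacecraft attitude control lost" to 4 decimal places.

0.3769

P(Sensor suite unavailable) [OR] = 1 − (1−0.15) × (1−0.32) × (1−0.07) × (1−0.26) = 0.602220
P(Control loop inoperative) [AND] = 0.602220 × 0.41 = 0.246910
P(Thruster branch unavailable) [OR] = 1 − (1−0.246910) × (1−0.15) = 0.359874
P(Backup chain fails) [AND] = 0.19 × 0.14 = 0.026600
P(Spacecraft attitude control lost) [OR] = 1 − (1−0.359874) × (1−0.026600) = 0.376901
Rounded to 4 decimal places: P(Spacecraft attitude control lost) ≈ 0.3769.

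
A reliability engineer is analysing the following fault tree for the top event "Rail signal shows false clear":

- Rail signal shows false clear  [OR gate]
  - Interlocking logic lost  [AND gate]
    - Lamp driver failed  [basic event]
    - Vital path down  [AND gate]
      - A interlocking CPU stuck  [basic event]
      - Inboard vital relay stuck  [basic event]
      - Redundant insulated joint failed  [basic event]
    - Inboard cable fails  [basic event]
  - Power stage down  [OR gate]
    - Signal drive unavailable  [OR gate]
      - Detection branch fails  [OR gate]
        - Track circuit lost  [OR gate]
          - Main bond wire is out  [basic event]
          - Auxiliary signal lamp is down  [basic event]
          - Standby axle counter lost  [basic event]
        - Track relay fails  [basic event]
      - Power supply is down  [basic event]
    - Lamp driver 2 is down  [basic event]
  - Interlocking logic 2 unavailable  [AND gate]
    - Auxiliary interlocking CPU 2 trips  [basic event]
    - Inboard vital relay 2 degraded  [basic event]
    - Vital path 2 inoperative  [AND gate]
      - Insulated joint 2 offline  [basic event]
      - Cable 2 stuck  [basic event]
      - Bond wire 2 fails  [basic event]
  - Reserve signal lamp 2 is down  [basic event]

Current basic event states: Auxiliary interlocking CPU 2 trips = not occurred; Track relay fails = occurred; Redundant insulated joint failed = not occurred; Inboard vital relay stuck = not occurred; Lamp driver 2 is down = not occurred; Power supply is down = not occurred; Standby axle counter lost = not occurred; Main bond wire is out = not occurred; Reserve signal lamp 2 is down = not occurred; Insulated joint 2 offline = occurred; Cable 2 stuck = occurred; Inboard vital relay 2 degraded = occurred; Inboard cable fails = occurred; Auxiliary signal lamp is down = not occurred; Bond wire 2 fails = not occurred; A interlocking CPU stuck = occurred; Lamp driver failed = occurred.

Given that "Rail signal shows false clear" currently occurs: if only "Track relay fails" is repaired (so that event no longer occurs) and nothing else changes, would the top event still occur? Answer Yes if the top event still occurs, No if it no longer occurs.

No

Counterfactual: set "Track relay fails" to not occurred.
Vital path down [AND]: A interlocking CPU stuck=occurs, Inboard vital relay stuck=not, Redundant insulated joint failed=not → not all inputs occur → does not occur.
Interlocking logic lost [AND]: Lamp driver failed=occurs, Vital path down=not, Inboard cable fails=occurs → not all inputs occur → does not occur.
Track circuit lost [OR]: Main bond wire is out=not, Auxiliary signal lamp is down=not, Standby axle counter lost=not → no input occurs → does not occur.
Detection branch fails [OR]: Track circuit lost=not, Track relay fails=not → no input occurs → does not occur.
Signal drive unavailable [OR]: Detection branch fails=not, Power supply is down=not → no input occurs → does not occur.
Power stage down [OR]: Signal drive unavailable=not, Lamp driver 2 is down=not → no input occurs → does not occur.
Vital path 2 inoperative [AND]: Insulated joint 2 offline=occurs, Cable 2 stuck=occurs, Bond wire 2 fails=not → not all inputs occur → does not occur.
Interlocking logic 2 unavailable [AND]: Auxiliary interlocking CPU 2 trips=not, Inboard vital relay 2 degraded=occurs, Vital path 2 inoperative=not → not all inputs occur → does not occur.
Rail signal shows false clear [OR]: Interlocking logic lost=not, Power stage down=not, Interlocking logic 2 unavailable=not, Reserve signal lamp 2 is down=not → no input occurs → does not occur.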